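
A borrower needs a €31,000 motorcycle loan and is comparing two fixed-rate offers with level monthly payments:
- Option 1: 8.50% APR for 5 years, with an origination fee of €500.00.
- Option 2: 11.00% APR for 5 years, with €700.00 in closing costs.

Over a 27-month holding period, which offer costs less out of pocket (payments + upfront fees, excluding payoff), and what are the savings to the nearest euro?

Option 1 by €1,226

Option 1: at 8.50% the monthly rate is 0.0070833, so the payment is 31,000 × 0.0070833 / (1 − 1.0070833^−60) = €636.01.
Option 2: monthly rate = 11%/12 = 0.0091667; payment = 31,000 × 0.0091667 / (1 − (1+0.0091667)^−60) = €674.02.
Over 27 months: Option 1 costs 27 × €636.01 + €500.00 = €17,672.27; Option 2 costs 27 × €674.02 + €700.00 = €18,898.54.
Option 1 is cheaper by €18,898.54 − €17,672.27 = €1,226.27.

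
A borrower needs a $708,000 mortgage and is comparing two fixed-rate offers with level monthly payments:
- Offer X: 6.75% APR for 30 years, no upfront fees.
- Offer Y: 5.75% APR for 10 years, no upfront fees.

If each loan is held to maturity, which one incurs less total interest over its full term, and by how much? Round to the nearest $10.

Offer Y by $720,550

Offer X: monthly rate = 6.75%/12 = 0.0056250; payment = 708,000 × 0.0056250 / (1 − (1+0.0056250)^−360) = $4,592.07.
Total interest on Offer X = 360 × $4,592.07 − $708,000 = $945,145.20.
Offer Y: at 5.75% the monthly rate is 0.0047917, so the payment is 708,000 × 0.0047917 / (1 − 1.0047917^−120) = $7,771.66.
Total interest on Offer Y = 120 × $7,771.66 − $708,000 = $224,599.20.
Offer Y is lower by $720,546.00.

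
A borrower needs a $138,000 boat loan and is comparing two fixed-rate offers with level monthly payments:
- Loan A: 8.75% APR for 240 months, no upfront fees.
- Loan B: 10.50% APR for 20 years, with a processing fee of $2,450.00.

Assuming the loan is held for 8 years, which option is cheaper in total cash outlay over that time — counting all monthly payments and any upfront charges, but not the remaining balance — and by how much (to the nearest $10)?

Loan A: monthly rate = 8.75%/12 = 0.0072917; payment = 138,000 × 0.0072917 / (1 − (1+0.0072917)^−240) = $1,219.52.
Loan B: monthly rate = 10.5%/12 = 0.0087500; payment = 138,000 × 0.0087500 / (1 − (1+0.0087500)^−240) = $1,377.76.
Over 96 months: Loan A costs 96 × $1,219.52 = $117,073.92; Loan B costs 96 × $1,377.76 + $2,450.00 = $134,714.96.
Loan A is cheaper by $134,714.96 − $117,073.92 = $17,641.04.

Loan A by $17,640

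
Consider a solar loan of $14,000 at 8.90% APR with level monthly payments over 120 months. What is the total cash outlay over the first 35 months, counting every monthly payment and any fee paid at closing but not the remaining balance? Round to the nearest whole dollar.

$6,181

At 8.90% the monthly rate is 0.0074167, so the payment is 14,000 × 0.0074167 / (1 − 1.0074167^−120) = $176.59.
Total outlay = 35 × $176.59 = $6,180.65.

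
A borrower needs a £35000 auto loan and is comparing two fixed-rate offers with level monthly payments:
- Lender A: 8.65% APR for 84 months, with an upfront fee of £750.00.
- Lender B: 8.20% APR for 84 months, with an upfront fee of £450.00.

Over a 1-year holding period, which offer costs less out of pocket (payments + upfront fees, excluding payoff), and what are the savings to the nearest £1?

Lender A: monthly rate = 8.65%/12 = 0.0072083; payment = 35,000 × 0.0072083 / (1 − (1+0.0072083)^−84) = £556.92.
Lender B: monthly rate = 8.2%/12 = 0.0068333; payment = 35,000 × 0.0068333 / (1 − (1+0.0068333)^−84) = £549.01.
Over 12 months: Lender A costs 12 × £556.92 + £750.00 = £7,433.04; Lender B costs 12 × £549.01 + £450.00 = £7,038.12.
Lender B is cheaper by £7,433.04 − £7,038.12 = £394.92.

Lender B by £395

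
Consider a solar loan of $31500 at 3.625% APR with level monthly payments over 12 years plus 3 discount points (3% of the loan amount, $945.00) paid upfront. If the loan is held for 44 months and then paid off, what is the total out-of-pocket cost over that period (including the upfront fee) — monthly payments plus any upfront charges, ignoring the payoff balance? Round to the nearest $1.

$12,829

Monthly rate = 3.625%/12 = 0.0030208; payment = 31,500 × 0.0030208 / (1 − (1+0.0030208)^−144) = $270.09.
Total outlay = 44 × $270.09 + $945.00 = $12,828.96.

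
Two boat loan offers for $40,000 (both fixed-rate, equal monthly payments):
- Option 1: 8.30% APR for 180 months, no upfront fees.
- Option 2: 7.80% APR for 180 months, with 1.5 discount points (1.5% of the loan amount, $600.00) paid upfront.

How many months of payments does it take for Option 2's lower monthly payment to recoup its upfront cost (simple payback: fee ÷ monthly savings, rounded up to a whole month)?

Option 1: monthly rate = 8.3%/12 = 0.0069167; payment = 40,000 × 0.0069167 / (1 − (1+0.0069167)^−180) = $389.22.
Option 2: monthly rate = 7.8%/12 = 0.0065000; payment = 40,000 × 0.0065000 / (1 − (1+0.0065000)^−180) = $377.66.
Monthly savings = $389.22 − $377.66 = $11.56.
Break-even = $600.00 / $11.56 = 51.90 → 52 months.

52 months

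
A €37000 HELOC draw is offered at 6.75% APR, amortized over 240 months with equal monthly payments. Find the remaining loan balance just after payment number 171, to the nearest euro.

€16,052

With monthly rate i = 6.75%/12 = 0.0056250, the balance after k of n payments is P · [(1+i)^n − (1+i)^k] / [(1+i)^n − 1].
(1+0.0056250)^240 = 3.84286162 and (1+0.0056250)^171 = 2.60955531, so the balance is 37,000 × (3.84286162 − 2.60955531) / (3.84286162 − 1) = €16,051.55.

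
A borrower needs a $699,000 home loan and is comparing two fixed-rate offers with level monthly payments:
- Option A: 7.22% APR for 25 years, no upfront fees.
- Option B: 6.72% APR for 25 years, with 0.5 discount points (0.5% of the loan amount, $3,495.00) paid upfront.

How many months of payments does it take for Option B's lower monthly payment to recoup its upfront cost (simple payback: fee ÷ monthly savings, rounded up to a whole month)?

Option A: monthly rate = 7.22%/12 = 0.0060167; payment = 699,000 × 0.0060167 / (1 − (1+0.0060167)^−300) = $5,038.92.
Option B: at 6.72% the monthly rate is 0.0056000, so the payment is 699,000 × 0.0056000 / (1 − 1.0056000^−300) = $4,816.24.
Monthly savings = $5,038.92 − $4,816.24 = $222.68.
Break-even = $3,495.00 / $222.68 = 15.70 → 16 months.

16 months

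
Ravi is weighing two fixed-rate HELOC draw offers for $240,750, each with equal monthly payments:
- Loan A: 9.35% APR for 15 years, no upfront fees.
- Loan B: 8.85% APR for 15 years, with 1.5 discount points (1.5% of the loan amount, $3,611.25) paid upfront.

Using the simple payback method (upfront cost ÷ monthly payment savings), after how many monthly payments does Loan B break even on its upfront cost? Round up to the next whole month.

51 months

Loan A: monthly rate = 9.35%/12 = 0.0077917; payment = 240,750 × 0.0077917 / (1 − (1+0.0077917)^−180) = $2,492.23.
Loan B: monthly rate = 8.85%/12 = 0.0073750; payment = 240,750 × 0.0073750 / (1 − (1+0.0073750)^−180) = $2,420.41.
Monthly savings = $2,492.23 − $2,420.41 = $71.82.
Break-even = $3,611.25 / $71.82 = 50.28 → 51 months.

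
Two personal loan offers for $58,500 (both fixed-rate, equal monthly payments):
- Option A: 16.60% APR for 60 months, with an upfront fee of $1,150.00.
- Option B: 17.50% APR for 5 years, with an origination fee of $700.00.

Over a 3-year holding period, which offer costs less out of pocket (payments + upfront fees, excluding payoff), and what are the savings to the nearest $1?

Option A by $570

Option A: at 16.60% the monthly rate is 0.0138333, so the payment is 58,500 × 0.0138333 / (1 − 1.0138333^−60) = $1,441.32.
Option B: at 17.50% the monthly rate is 0.0145833, so the payment is 58,500 × 0.0145833 / (1 − 1.0145833^−60) = $1,469.65.
Over 36 months: Option A costs 36 × $1,441.32 + $1,150.00 = $53,037.52; Option B costs 36 × $1,469.65 + $700.00 = $53,607.40.
Option A is cheaper by $53,607.40 − $53,037.52 = $569.88.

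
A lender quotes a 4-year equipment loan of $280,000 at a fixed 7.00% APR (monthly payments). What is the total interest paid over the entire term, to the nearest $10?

At 7.00% the monthly rate is 0.0058333, so the payment is 280,000 × 0.0058333 / (1 − 1.0058333^−48) = $6,704.95.
Total paid = 48 × $6,704.95 = $321,837.60; interest = $321,837.60 − $280,000 = $41,837.60.

$41,840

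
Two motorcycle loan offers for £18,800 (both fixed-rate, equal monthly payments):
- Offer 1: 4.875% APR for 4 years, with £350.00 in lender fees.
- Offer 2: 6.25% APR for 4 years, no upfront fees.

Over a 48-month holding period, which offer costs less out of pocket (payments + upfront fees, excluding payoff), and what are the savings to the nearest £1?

Offer 1 by £216

Offer 1: at 4.875% the monthly rate is 0.0040625, so the payment is 18,800 × 0.0040625 / (1 − 1.0040625^−48) = £431.89.
Offer 2: monthly rate = 6.25%/12 = 0.0052083; payment = 18,800 × 0.0052083 / (1 − (1+0.0052083)^−48) = £443.68.
Over 48 months: Offer 1 costs 48 × £431.89 + £350.00 = £21,080.72; Offer 2 costs 48 × £443.68 = £21,296.64.
Offer 1 is cheaper by £21,296.64 − £21,080.72 = £215.92.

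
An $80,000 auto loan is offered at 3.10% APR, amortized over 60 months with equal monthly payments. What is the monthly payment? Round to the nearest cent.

Monthly rate = 3.1%/12 = 0.0025833; payment = 80,000 × 0.0025833 / (1 − (1+0.0025833)^−60) = $1,441.05.

$1,441.05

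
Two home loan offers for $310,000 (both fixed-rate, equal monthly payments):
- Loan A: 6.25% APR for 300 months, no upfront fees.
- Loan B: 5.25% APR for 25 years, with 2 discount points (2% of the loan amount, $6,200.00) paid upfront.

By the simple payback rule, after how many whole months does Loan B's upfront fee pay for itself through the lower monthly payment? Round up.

Loan A: at 6.25% the monthly rate is 0.0052083, so the payment is 310,000 × 0.0052083 / (1 − 1.0052083^−300) = $2,044.98.
Loan B: at 5.25% the monthly rate is 0.0043750, so the payment is 310,000 × 0.0043750 / (1 − 1.0043750^−300) = $1,857.67.
Monthly savings = $2,044.98 − $1,857.67 = $187.31.
Break-even = $6,200.00 / $187.31 = 33.10 → 34 months.

34 months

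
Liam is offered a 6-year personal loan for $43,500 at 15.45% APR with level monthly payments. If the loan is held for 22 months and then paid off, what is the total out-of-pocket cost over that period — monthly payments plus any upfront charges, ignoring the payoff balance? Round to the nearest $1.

$20,470

At 15.45% the monthly rate is 0.0128750, so the payment is 43,500 × 0.0128750 / (1 − 1.0128750^−72) = $930.47.
Total outlay = 22 × $930.47 = $20,470.34.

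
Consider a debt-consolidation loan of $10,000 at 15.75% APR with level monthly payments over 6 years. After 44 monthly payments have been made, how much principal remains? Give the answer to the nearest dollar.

With monthly rate i = 15.75%/12 = 0.0131250, the balance after k of n payments is P · [(1+i)^n − (1+i)^k] / [(1+i)^n − 1].
(1+0.0131250)^72 = 2.55704469 and (1+0.0131250)^44 = 1.77489807, so the balance is 10,000 × (2.55704469 − 1.77489807) / (2.55704469 − 1) = $5,023.28.

$5,023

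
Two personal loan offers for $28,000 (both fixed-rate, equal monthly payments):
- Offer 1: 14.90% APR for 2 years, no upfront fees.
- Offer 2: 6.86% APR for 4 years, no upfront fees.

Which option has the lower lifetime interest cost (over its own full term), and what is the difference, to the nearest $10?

Offer 2 by $450

Offer 1: at 14.90% the monthly rate is 0.0124167, so the payment is 28,000 × 0.0124167 / (1 − 1.0124167^−24) = $1,356.30.
Total interest on Offer 1 = 24 × $1,356.30 − $28,000 = $4,551.20.
Offer 2: at 6.86% the monthly rate is 0.0057167, so the payment is 28,000 × 0.0057167 / (1 − 1.0057167^−48) = $668.68.
Total interest on Offer 2 = 48 × $668.68 − $28,000 = $4,096.64.
Offer 2 is lower by $454.56.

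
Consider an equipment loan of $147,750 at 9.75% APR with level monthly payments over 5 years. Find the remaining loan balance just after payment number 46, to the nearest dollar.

With monthly rate i = 9.75%/12 = 0.0081250, the balance after k of n payments is P · [(1+i)^n − (1+i)^k] / [(1+i)^n − 1].
(1+0.0081250)^60 = 1.62503636 and (1+0.0081250)^46 = 1.45098091, so the balance is 147,750 × (1.62503636 − 1.45098091) / (1.62503636 − 1) = $41,144.32.

$41,144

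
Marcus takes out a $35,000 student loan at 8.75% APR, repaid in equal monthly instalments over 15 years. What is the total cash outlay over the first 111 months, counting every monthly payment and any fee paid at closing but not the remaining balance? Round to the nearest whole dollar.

$38,829

Monthly rate = 8.75%/12 = 0.0072917; payment = 35,000 × 0.0072917 / (1 − (1+0.0072917)^−180) = $349.81.
Total outlay = 111 × $349.81 = $38,828.91.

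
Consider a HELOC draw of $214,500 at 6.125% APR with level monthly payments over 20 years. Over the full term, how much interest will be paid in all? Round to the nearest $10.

$158,040

Monthly rate = 6.125%/12 = 0.0051042; payment = 214,500 × 0.0051042 / (1 − (1+0.0051042)^−240) = $1,552.25.
Total paid = 240 × $1,552.25 = $372,540.00; interest = $372,540.00 − $214,500 = $158,040.00.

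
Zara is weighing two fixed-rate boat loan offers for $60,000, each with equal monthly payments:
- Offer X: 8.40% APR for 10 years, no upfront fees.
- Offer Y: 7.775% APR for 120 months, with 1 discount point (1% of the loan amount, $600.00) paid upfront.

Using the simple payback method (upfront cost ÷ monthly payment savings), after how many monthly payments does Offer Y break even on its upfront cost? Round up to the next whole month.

Offer X: monthly rate = 8.4%/12 = 0.0070000; payment = 60,000 × 0.0070000 / (1 − (1+0.0070000)^−120) = $740.71.
Offer Y: monthly rate = 7.775%/12 = 0.0064792; payment = 60,000 × 0.0064792 / (1 − (1+0.0064792)^−120) = $720.85.
Monthly savings = $740.71 − $720.85 = $19.86.
Break-even = $600.00 / $19.86 = 30.21 → 31 months.

31 months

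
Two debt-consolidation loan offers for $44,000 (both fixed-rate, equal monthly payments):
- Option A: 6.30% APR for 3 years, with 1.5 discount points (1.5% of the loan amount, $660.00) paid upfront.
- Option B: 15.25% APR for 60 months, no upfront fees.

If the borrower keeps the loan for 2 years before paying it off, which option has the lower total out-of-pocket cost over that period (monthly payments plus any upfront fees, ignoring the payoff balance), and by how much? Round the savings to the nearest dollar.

Option B by $7,668

Option A: monthly rate = 6.3%/12 = 0.0052500; payment = 44,000 × 0.0052500 / (1 − (1+0.0052500)^−36) = $1,344.55.
Option B: monthly rate = 15.25%/12 = 0.0127083; payment = 44,000 × 0.0127083 / (1 − (1+0.0127083)^−60) = $1,052.54.
Over 24 months: Option A costs 24 × $1,344.55 + $660.00 = $32,929.20; Option B costs 24 × $1,052.54 = $25,260.96.
Option B is cheaper by $32,929.20 − $25,260.96 = $7,668.24.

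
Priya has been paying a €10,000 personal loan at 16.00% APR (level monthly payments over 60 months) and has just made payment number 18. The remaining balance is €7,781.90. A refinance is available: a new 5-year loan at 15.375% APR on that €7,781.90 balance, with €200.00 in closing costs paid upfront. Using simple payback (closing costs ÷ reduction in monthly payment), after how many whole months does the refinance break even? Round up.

4 months

Current payment = 10,000 × 16%/12 / (1 − (1+0.0133333)^−60) = €243.18.
Refinanced payment = 7,781.90 × 0.0128125 / (1 − (1+0.0128125)^−60) = €186.67.
Monthly savings = €243.18 − €186.67 = €56.51.
Break-even = €200.00 / €56.51 = 3.54 → 4 months.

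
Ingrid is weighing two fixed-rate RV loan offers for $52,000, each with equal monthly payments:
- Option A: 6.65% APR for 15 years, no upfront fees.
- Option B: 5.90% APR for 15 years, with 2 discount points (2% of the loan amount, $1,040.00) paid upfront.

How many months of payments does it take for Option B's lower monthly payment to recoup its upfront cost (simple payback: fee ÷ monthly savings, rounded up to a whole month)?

Option A: monthly rate = 6.65%/12 = 0.0055417; payment = 52,000 × 0.0055417 / (1 − (1+0.0055417)^−180) = $457.27.
Option B: at 5.90% the monthly rate is 0.0049167, so the payment is 52,000 × 0.0049167 / (1 − 1.0049167^−180) = $436.00.
Monthly savings = $457.27 − $436.00 = $21.27.
Break-even = $1,040.00 / $21.27 = 48.90 → 49 months.

49 months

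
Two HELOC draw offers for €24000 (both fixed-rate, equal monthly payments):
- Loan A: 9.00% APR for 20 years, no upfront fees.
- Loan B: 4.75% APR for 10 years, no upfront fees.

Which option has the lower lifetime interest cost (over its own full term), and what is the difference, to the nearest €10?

Loan A: monthly rate = 9%/12 = 0.0075000; payment = 24,000 × 0.0075000 / (1 − (1+0.0075000)^−240) = €215.93.
Total interest on Loan A = 240 × €215.93 − €24,000 = €27,823.20.
Loan B: at 4.75% the monthly rate is 0.0039583, so the payment is 24,000 × 0.0039583 / (1 − 1.0039583^−120) = €251.63.
Total interest on Loan B = 120 × €251.63 − €24,000 = €6,195.60.
Loan B is lower by €21,627.60.

Loan B by €21,630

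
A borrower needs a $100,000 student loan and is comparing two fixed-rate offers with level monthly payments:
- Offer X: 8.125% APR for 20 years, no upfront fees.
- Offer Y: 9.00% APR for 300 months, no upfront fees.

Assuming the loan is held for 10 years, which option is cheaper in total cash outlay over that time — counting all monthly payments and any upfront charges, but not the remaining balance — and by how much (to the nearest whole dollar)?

Offer Y by $605

Offer X: at 8.125% the monthly rate is 0.0067708, so the payment is 100,000 × 0.0067708 / (1 − 1.0067708^−240) = $844.24.
Offer Y: at 9.00% the monthly rate is 0.0075000, so the payment is 100,000 × 0.0075000 / (1 − 1.0075000^−300) = $839.20.
Over 120 months: Offer X costs 120 × $844.24 = $101,308.80; Offer Y costs 120 × $839.20 = $100,704.00.
Offer Y is cheaper by $101,308.80 − $100,704.00 = $604.80.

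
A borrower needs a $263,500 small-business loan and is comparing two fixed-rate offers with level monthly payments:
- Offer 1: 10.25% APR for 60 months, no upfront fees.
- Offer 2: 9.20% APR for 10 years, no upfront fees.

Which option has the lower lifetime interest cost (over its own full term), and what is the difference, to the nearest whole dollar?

Offer 1 by $66,115

Offer 1: monthly rate = 10.25%/12 = 0.0085417; payment = 263,500 × 0.0085417 / (1 − (1+0.0085417)^−60) = $5,631.06.
Total interest on Offer 1 = 60 × $5,631.06 − $263,500 = $74,363.60.
Offer 2: monthly rate = 9.2%/12 = 0.0076667; payment = 263,500 × 0.0076667 / (1 − (1+0.0076667)^−120) = $3,366.49.
Total interest on Offer 2 = 120 × $3,366.49 − $263,500 = $140,478.80.
Offer 1 is lower by $66,115.20.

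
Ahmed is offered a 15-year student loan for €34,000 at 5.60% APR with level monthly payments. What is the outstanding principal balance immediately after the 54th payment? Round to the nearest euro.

€26,592

With monthly rate i = 5.6%/12 = 0.0046667, the balance after k of n payments is P · [(1+i)^n − (1+i)^k] / [(1+i)^n − 1].
(1+0.0046667)^180 = 2.31184539 and (1+0.0046667)^54 = 1.28584209, so the balance is 34,000 × (2.31184539 − 1.28584209) / (2.31184539 − 1) = €26,591.63.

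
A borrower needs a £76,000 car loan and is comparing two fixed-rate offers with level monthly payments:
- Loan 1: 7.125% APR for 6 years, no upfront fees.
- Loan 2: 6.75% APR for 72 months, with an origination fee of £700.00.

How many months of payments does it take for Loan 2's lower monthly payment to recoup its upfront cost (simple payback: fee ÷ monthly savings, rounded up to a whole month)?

Loan 1: at 7.125% the monthly rate is 0.0059375, so the payment is 76,000 × 0.0059375 / (1 − 1.0059375^−72) = £1,300.29.
Loan 2: monthly rate = 6.75%/12 = 0.0056250; payment = 76,000 × 0.0056250 / (1 − (1+0.0056250)^−72) = £1,286.62.
Monthly savings = £1,300.29 − £1,286.62 = £13.67.
Break-even = £700.00 / £13.67 = 51.21 → 52 months.

52 months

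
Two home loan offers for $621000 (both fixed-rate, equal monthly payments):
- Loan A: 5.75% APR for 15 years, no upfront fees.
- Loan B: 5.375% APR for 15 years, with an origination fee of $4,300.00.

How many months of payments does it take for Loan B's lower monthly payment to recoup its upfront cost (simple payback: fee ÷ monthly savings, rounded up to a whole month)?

Loan A: at 5.75% the monthly rate is 0.0047917, so the payment is 621,000 × 0.0047917 / (1 − 1.0047917^−180) = $5,156.85.
Loan B: at 5.375% the monthly rate is 0.0044792, so the payment is 621,000 × 0.0044792 / (1 − 1.0044792^−180) = $5,032.99.
Monthly savings = $5,156.85 − $5,032.99 = $123.86.
Break-even = $4,300.00 / $123.86 = 34.72 → 35 months.

35 months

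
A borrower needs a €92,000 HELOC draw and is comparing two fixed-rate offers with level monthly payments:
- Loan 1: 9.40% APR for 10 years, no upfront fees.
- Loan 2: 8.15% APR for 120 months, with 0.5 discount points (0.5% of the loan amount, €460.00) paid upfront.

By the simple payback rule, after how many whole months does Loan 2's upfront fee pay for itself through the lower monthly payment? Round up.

Loan 1: monthly rate = 9.4%/12 = 0.0078333; payment = 92,000 × 0.0078333 / (1 − (1+0.0078333)^−120) = €1,185.43.
Loan 2: at 8.15% the monthly rate is 0.0067917, so the payment is 92,000 × 0.0067917 / (1 − 1.0067917^−120) = €1,123.52.
Monthly savings = €1,185.43 − €1,123.52 = €61.91.
Break-even = €460.00 / €61.91 = 7.43 → 8 months.

8 months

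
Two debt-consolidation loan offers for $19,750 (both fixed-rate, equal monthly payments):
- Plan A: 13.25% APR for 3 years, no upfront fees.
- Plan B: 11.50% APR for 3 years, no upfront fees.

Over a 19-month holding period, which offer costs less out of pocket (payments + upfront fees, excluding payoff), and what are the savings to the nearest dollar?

Plan A: at 13.25% the monthly rate is 0.0110417, so the payment is 19,750 × 0.0110417 / (1 − 1.0110417^−36) = $667.84.
Plan B: monthly rate = 11.5%/12 = 0.0095833; payment = 19,750 × 0.0095833 / (1 − (1+0.0095833)^−36) = $651.28.
Over 19 months: Plan A costs 19 × $667.84 = $12,688.96; Plan B costs 19 × $651.28 = $12,374.32.
Plan B is cheaper by $12,688.96 − $12,374.32 = $314.64.

Plan B by $315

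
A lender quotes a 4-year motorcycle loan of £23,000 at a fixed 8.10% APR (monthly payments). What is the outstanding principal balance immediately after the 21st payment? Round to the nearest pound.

£13,843

With monthly rate i = 8.1%/12 = 0.0067500, the balance after k of n payments is P · [(1+i)^n − (1+i)^k] / [(1+i)^n − 1].
(1+0.0067500)^48 = 1.38114297 and (1+0.0067500)^21 = 1.15173988, so the balance is 23,000 × (1.38114297 − 1.15173988) / (1.38114297 − 1) = £13,843.29.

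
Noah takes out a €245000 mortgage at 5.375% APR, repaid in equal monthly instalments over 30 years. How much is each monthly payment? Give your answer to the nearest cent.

€1,371.93

At 5.375% the monthly rate is 0.0044792, so the payment is 245,000 × 0.0044792 / (1 − 1.0044792^−360) = €1,371.93.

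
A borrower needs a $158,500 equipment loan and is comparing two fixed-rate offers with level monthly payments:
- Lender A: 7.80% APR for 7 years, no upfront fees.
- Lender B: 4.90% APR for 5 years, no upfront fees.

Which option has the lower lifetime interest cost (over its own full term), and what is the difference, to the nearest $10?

Lender A: at 7.80% the monthly rate is 0.0065000, so the payment is 158,500 × 0.0065000 / (1 − 1.0065000^−84) = $2,454.65.
Total interest on Lender A = 84 × $2,454.65 − $158,500 = $47,690.60.
Lender B: at 4.90% the monthly rate is 0.0040833, so the payment is 158,500 × 0.0040833 / (1 − 1.0040833^−60) = $2,983.83.
Total interest on Lender B = 60 × $2,983.83 − $158,500 = $20,529.80.
Lender B is lower by $27,160.80.

Lender B by $27,160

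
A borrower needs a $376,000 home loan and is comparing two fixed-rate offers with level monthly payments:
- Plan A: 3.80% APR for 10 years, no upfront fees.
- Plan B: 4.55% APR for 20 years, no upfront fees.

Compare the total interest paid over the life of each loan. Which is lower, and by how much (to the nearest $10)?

Plan A: monthly rate = 3.8%/12 = 0.0031667; payment = 376,000 × 0.0031667 / (1 − (1+0.0031667)^−120) = $3,771.18.
Total interest on Plan A = 120 × $3,771.18 − $376,000 = $76,541.60.
Plan B: at 4.55% the monthly rate is 0.0037917, so the payment is 376,000 × 0.0037917 / (1 − 1.0037917^−240) = $2,388.92.
Total interest on Plan B = 240 × $2,388.92 − $376,000 = $197,340.80.
Plan A is lower by $120,799.20.

Plan A by $120,800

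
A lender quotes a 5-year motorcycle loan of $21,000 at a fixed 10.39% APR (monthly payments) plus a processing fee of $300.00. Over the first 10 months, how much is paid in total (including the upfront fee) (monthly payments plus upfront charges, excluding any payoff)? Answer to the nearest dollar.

At 10.39% the monthly rate is 0.0086583, so the payment is 21,000 × 0.0086583 / (1 − 1.0086583^−60) = $450.23.
Total outlay = 10 × $450.23 + $300.00 = $4,802.30.

$4,802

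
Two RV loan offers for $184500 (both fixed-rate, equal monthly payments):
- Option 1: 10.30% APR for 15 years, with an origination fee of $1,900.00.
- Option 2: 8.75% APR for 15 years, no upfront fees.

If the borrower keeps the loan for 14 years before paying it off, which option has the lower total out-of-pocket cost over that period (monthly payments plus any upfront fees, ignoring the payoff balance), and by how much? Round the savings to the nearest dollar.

Option 1: at 10.30% the monthly rate is 0.0085833, so the payment is 184,500 × 0.0085833 / (1 − 1.0085833^−180) = $2,016.64.
Option 2: monthly rate = 8.75%/12 = 0.0072917; payment = 184,500 × 0.0072917 / (1 − (1+0.0072917)^−180) = $1,843.98.
Over 168 months: Option 1 costs 168 × $2,016.64 + $1,900.00 = $340,695.52; Option 2 costs 168 × $1,843.98 = $309,788.64.
Option 2 is cheaper by $340,695.52 − $309,788.64 = $30,906.88.

Option 2 by $30,907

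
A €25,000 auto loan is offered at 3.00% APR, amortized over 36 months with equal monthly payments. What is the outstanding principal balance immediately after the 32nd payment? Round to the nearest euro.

€2,890

With monthly rate i = 3%/12 = 0.0025000, the balance after k of n payments is P · [(1+i)^n − (1+i)^k] / [(1+i)^n − 1].
(1+0.0025000)^36 = 1.09405140 and (1+0.0025000)^32 = 1.08317892, so the balance is 25,000 × (1.09405140 − 1.08317892) / (1.09405140 − 1) = €2,890.04.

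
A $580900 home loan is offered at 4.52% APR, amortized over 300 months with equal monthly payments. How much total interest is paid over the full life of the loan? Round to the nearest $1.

$389,729

Monthly rate = 4.52%/12 = 0.0037667; payment = 580,900 × 0.0037667 / (1 − (1+0.0037667)^−300) = $3,235.43.
Total paid = 300 × $3,235.43 = $970,629.00; interest = $970,629.00 − $580,900 = $389,729.00.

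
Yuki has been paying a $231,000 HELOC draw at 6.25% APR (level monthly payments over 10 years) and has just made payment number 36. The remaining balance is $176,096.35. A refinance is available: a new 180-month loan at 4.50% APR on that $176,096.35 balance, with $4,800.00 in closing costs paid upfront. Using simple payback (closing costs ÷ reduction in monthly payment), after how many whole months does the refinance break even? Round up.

4 months

Current payment = 231,000 × 6.25%/12 / (1 − (1+0.0052083)^−120) = $2,593.67.
Refinanced payment = 176,096.35 × 0.0037500 / (1 − (1+0.0037500)^−180) = $1,347.13.
Monthly savings = $2,593.67 − $1,347.13 = $1,246.54.
Break-even = $4,800.00 / $1,246.54 = 3.85 → 4 months.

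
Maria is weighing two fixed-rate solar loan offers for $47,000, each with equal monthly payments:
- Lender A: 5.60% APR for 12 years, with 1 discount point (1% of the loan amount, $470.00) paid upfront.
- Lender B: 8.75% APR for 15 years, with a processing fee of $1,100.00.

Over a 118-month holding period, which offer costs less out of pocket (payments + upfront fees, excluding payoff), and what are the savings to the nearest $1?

Lender A: monthly rate = 5.6%/12 = 0.0046667; payment = 47,000 × 0.0046667 / (1 − (1+0.0046667)^−144) = $448.98.
Lender B: monthly rate = 8.75%/12 = 0.0072917; payment = 47,000 × 0.0072917 / (1 − (1+0.0072917)^−180) = $469.74.
Over 118 months: Lender A costs 118 × $448.98 + $470.00 = $53,449.64; Lender B costs 118 × $469.74 + $1,100.00 = $56,529.32.
Lender A is cheaper by $56,529.32 − $53,449.64 = $3,079.68.

Lender A by $3,080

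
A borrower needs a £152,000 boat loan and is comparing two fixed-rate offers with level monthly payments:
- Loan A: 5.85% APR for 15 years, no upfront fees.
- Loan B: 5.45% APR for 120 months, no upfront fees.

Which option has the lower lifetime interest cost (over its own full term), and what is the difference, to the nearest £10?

Loan B by £31,170

Loan A: monthly rate = 5.85%/12 = 0.0048750; payment = 152,000 × 0.0048750 / (1 − (1+0.0048750)^−180) = £1,270.38.
Total interest on Loan A = 180 × £1,270.38 − £152,000 = £76,668.40.
Loan B: monthly rate = 5.45%/12 = 0.0045417; payment = 152,000 × 0.0045417 / (1 − (1+0.0045417)^−120) = £1,645.84.
Total interest on Loan B = 120 × £1,645.84 − £152,000 = £45,500.80.
Loan B is lower by £31,167.60.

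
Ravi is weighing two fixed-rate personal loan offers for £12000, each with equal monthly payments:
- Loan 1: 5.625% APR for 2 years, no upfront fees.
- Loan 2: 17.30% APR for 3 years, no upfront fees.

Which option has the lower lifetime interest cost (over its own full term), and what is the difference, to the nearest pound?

Loan 1: at 5.625% the monthly rate is 0.0046875, so the payment is 12,000 × 0.0046875 / (1 − 1.0046875^−24) = £529.82.
Total interest on Loan 1 = 24 × £529.82 − £12,000 = £715.68.
Loan 2: at 17.30% the monthly rate is 0.0144167, so the payment is 12,000 × 0.0144167 / (1 − 1.0144167^−36) = £429.63.
Total interest on Loan 2 = 36 × £429.63 − £12,000 = £3,466.68.
Loan 1 is lower by £2,751.00.

Loan 1 by £2,751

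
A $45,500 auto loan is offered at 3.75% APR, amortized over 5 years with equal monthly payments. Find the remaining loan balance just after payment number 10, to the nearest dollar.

With monthly rate i = 3.75%/12 = 0.0031250, the balance after k of n payments is P · [(1+i)^n − (1+i)^k] / [(1+i)^n − 1].
(1+0.0031250)^60 = 1.20587765 and (1+0.0031250)^10 = 1.03169314, so the balance is 45,500 × (1.20587765 − 1.03169314) / (1.20587765 − 1) = $38,495.66.

$38,496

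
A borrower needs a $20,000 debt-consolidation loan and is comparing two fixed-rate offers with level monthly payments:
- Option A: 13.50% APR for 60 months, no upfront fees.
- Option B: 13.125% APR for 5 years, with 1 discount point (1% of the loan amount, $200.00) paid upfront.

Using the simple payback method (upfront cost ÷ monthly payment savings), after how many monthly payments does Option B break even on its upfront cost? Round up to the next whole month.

Option A: monthly rate = 13.5%/12 = 0.0112500; payment = 20,000 × 0.0112500 / (1 − (1+0.0112500)^−60) = $460.20.
Option B: monthly rate = 13.125%/12 = 0.0109375; payment = 20,000 × 0.0109375 / (1 − (1+0.0109375)^−60) = $456.34.
Monthly savings = $460.20 − $456.34 = $3.86.
Break-even = $200.00 / $3.86 = 51.81 → 52 months.

52 months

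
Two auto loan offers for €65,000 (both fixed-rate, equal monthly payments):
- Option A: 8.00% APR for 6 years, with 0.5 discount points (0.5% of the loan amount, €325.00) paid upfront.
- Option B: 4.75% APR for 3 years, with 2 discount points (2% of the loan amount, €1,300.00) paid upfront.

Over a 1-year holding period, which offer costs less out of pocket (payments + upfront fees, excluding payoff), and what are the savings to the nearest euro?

Option A: at 8.00% the monthly rate is 0.0066667, so the payment is 65,000 × 0.0066667 / (1 − 1.0066667^−72) = €1,139.66.
Option B: at 4.75% the monthly rate is 0.0039583, so the payment is 65,000 × 0.0039583 / (1 − 1.0039583^−36) = €1,940.82.
Over 12 months: Option A costs 12 × €1,139.66 + €325.00 = €14,000.92; Option B costs 12 × €1,940.82 + €1,300.00 = €24,589.84.
Option A is cheaper by €24,589.84 − €14,000.92 = €10,588.92.

Option A by €10,589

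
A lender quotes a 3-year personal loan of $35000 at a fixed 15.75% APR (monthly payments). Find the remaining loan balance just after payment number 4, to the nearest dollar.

With monthly rate i = 15.75%/12 = 0.0131250, the balance after k of n payments is P · [(1+i)^n − (1+i)^k] / [(1+i)^n − 1].
(1+0.0131250)^36 = 1.59907620 and (1+0.0131250)^4 = 1.05354267, so the balance is 35,000 × (1.59907620 − 1.05354267) / (1.59907620 − 1) = $31,871.86.

$31,872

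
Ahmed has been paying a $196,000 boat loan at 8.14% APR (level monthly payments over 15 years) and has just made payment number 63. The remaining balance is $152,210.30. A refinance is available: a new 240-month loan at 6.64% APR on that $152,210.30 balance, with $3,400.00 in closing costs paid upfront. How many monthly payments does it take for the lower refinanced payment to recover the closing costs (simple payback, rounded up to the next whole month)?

Current payment = 196,000 × 8.14%/12 / (1 − (1+0.0067833)^−180) = $1,888.95.
Refinanced payment = 152,210.30 × 0.0055333 / (1 − (1+0.0055333)^−240) = $1,147.42.
Monthly savings = $1,888.95 − $1,147.42 = $741.53.
Break-even = $3,400.00 / $741.53 = 4.59 → 5 months.

5 months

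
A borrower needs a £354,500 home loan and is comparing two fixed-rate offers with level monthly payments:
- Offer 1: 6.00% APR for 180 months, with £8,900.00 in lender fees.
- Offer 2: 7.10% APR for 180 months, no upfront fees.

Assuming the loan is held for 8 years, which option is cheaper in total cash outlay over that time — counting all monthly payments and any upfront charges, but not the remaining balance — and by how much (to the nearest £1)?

Offer 1 by £11,714

Offer 1: monthly rate = 6%/12 = 0.0050000; payment = 354,500 × 0.0050000 / (1 − (1+0.0050000)^−180) = £2,991.47.
Offer 2: at 7.10% the monthly rate is 0.0059167, so the payment is 354,500 × 0.0059167 / (1 − 1.0059167^−180) = £3,206.20.
Over 96 months: Offer 1 costs 96 × £2,991.47 + £8,900.00 = £296,081.12; Offer 2 costs 96 × £3,206.20 = £307,795.20.
Offer 1 is cheaper by £307,795.20 − £296,081.12 = £11,714.08.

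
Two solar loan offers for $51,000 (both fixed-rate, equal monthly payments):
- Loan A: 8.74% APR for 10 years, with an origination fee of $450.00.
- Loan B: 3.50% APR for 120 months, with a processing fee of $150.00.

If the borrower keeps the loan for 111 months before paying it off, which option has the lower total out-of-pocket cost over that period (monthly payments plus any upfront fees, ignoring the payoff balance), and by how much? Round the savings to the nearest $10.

Loan B by $15,240

Loan A: at 8.74% the monthly rate is 0.0072833, so the payment is 51,000 × 0.0072833 / (1 − 1.0072833^−120) = $638.89.
Loan B: monthly rate = 3.5%/12 = 0.0029167; payment = 51,000 × 0.0029167 / (1 − (1+0.0029167)^−120) = $504.32.
Over 111 months: Loan A costs 111 × $638.89 + $450.00 = $71,366.79; Loan B costs 111 × $504.32 + $150.00 = $56,129.52.
Loan B is cheaper by $71,366.79 − $56,129.52 = $15,237.27.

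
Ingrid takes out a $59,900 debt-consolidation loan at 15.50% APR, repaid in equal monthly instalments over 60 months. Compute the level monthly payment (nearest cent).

$1,440.79

Monthly rate = 15.5%/12 = 0.0129167; payment = 59,900 × 0.0129167 / (1 − (1+0.0129167)^−60) = $1,440.79.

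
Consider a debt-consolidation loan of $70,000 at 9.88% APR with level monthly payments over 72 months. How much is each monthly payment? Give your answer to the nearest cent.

At 9.88% the monthly rate is 0.0082333, so the payment is 70,000 × 0.0082333 / (1 − 1.0082333^−72) = $1,292.58.

$1,292.58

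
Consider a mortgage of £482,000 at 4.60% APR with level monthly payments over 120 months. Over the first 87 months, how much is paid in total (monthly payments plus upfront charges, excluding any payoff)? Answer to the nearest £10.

£436,620

At 4.60% the monthly rate is 0.0038333, so the payment is 482,000 × 0.0038333 / (1 − 1.0038333^−120) = £5,018.64.
Total outlay = 87 × £5,018.64 = £436,621.68.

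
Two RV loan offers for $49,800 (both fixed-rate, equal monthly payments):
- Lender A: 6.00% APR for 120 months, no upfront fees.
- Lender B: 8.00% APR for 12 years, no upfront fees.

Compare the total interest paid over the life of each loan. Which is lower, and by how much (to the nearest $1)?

Lender A: at 6.00% the monthly rate is 0.0050000, so the payment is 49,800 × 0.0050000 / (1 − 1.0050000^−120) = $552.88.
Total interest on Lender A = 120 × $552.88 − $49,800 = $16,545.60.
Lender B: at 8.00% the monthly rate is 0.0066667, so the payment is 49,800 × 0.0066667 / (1 − 1.0066667^−144) = $539.06.
Total interest on Lender B = 144 × $539.06 − $49,800 = $27,824.64.
Lender A is lower by $11,279.04.

Lender A by $11,279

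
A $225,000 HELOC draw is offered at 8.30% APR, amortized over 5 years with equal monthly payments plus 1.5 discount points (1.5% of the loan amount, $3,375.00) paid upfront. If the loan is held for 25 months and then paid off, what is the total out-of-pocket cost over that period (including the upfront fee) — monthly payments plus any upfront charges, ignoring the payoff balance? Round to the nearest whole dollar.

Monthly rate = 8.3%/12 = 0.0069167; payment = 225,000 × 0.0069167 / (1 − (1+0.0069167)^−60) = $4,594.56.
Total outlay = 25 × $4,594.56 + $3,375.00 = $118,239.00.

$118,239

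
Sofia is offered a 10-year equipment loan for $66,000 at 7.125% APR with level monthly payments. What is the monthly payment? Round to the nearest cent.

$770.57

At 7.125% the monthly rate is 0.0059375, so the payment is 66,000 × 0.0059375 / (1 − 1.0059375^−120) = $770.57.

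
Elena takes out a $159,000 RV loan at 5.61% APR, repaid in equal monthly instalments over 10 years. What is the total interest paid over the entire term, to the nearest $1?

$49,110

At 5.61% the monthly rate is 0.0046750, so the payment is 159,000 × 0.0046750 / (1 − 1.0046750^−120) = $1,734.25.
Total paid = 120 × $1,734.25 = $208,110.00; interest = $208,110.00 − $159,000 = $49,110.00.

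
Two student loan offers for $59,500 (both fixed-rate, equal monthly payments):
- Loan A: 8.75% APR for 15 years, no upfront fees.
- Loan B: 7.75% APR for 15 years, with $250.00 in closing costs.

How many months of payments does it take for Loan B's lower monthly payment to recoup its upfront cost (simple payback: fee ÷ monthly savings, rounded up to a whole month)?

Loan A: at 8.75% the monthly rate is 0.0072917, so the payment is 59,500 × 0.0072917 / (1 − 1.0072917^−180) = $594.67.
Loan B: monthly rate = 7.75%/12 = 0.0064583; payment = 59,500 × 0.0064583 / (1 − (1+0.0064583)^−180) = $560.06.
Monthly savings = $594.67 − $560.06 = $34.61.
Break-even = $250.00 / $34.61 = 7.22 → 8 months.

8 months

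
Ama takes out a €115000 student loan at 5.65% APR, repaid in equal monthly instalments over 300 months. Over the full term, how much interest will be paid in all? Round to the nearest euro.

€99,962

Monthly rate = 5.65%/12 = 0.0047083; payment = 115,000 × 0.0047083 / (1 − (1+0.0047083)^−300) = €716.54.
Total paid = 300 × €716.54 = €214,962.00; interest = €214,962.00 − €115,000 = €99,962.00.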